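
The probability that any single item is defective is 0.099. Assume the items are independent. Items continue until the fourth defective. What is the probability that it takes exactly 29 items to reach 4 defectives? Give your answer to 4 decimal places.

0.0232

Y = trial on which the fourth success occurs; negative binomial, r=4, p=0.099.
P(Y=29) = C(28,3) · p^4 · (1−p)^25
= 3276 · 9.606e-05 · 0.073811 = 0.023228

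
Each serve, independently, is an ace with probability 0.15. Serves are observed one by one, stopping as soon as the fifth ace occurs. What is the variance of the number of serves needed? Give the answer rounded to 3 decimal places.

Y = total serves until the fifth success; negative binomial with r=5, p=0.15.
Var(Y) = r(1−p)/p² = 5·0.85 / 0.15² = 188.88889

188.889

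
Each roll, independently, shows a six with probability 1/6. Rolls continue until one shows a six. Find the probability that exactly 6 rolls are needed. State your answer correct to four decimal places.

Geometric (trials to first success), p = 0.166667.
P(Y = 6) = (1−p)^5 · p = 0.40188 · 0.166667 = 0.066980

0.0670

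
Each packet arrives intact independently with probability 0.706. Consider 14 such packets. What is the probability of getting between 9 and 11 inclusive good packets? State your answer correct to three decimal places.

0.623

X ~ Binomial(14, 0.706); P(9 ≤ X ≤ 11) = Σ C(14,k) p^k (1−p)^(14−k) over k:
  k=9: C(14,9)·0.706^9·0.294^5 = 0.19162
  k=10: C(14,10)·0.706^10·0.294^4 = 0.23008
  k=11: C(14,11)·0.706^11·0.294^3 = 0.20091
Total = 0.62260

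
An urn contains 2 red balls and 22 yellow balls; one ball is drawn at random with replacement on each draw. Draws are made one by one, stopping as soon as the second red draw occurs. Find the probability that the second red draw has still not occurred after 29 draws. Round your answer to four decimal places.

0.2916

Needing more than 29 draws ⇔ fewer than 2 successes in the first 29. With X ~ Binomial(29, 0.083333), P(Y > 29) = P(X ≤ 1).
  k=0: C(29,0)·0.083333^0·0.916667^29 = 0.080192
  k=1: C(29,1)·0.083333^1·0.916667^28 = 0.211416
P(X ≤ 1) = 0.291608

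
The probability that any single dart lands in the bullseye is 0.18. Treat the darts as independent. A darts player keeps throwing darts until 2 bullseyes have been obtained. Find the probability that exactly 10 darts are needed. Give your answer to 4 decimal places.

0.0596

Y = trial on which the second success occurs; negative binomial, r=2, p=0.18.
P(Y=10) = C(9,1) · p^2 · (1−p)^8
= 9 · 0.0324 · 0.20441 = 0.059607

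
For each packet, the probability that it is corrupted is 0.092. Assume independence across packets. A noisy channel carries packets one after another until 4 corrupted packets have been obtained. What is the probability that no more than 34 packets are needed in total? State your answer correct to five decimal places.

0.38267

Finishing within 34 packets ⇔ at least 4 successes in the first 34. With X ~ Binomial(34, 0.092), P(Y ≤ 34) = 1 − P(X ≤ 3).
  k=0: C(34,0)·0.092^0·0.908^34 = 0.0375767
  k=1: C(34,1)·0.092^1·0.908^33 = 0.1294493
  k=2: C(34,2)·0.092^2·0.908^32 = 0.2164142
  k=3: C(34,3)·0.092^3·0.908^31 = 0.2338925
1 − 0.6173327 = 0.3826673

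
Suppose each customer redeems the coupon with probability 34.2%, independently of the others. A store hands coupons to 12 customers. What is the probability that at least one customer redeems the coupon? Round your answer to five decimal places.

P(at least one) = 1 − P(none) = 1 − (1 − 0.342)^12
= 1 − 0.0065873 = 0.9934127

0.99341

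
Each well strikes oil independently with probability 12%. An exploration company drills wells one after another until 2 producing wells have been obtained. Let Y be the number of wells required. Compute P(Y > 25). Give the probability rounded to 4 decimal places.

Needing more than 25 wells ⇔ fewer than 2 successes in the first 25. With X ~ Binomial(25, 0.12), P(Y > 25) = P(X ≤ 1).
  k=0: C(25,0)·0.12^0·0.88^25 = 0.040932
  k=1: C(25,1)·0.12^1·0.88^24 = 0.139542
P(X ≤ 1) = 0.180475

0.1805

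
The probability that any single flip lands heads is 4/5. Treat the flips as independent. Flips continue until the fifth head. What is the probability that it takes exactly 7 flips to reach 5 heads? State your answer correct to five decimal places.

0.19661

Y = trial on which the fifth success occurs; negative binomial, r=5, p=0.80.
P(Y=7) = C(6,4) · p^5 · (1−p)^2
= 15 · 0.32768 · 0.04 = 0.1966080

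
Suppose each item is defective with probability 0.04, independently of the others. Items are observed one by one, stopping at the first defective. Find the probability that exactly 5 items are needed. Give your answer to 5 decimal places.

0.03397

Geometric (trials to first success), p = 0.04.
P(Y = 5) = (1−p)^4 · p = 0.84935 · 0.04 = 0.0339739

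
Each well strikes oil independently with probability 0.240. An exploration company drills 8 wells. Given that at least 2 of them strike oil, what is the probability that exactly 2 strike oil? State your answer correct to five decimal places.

0.51158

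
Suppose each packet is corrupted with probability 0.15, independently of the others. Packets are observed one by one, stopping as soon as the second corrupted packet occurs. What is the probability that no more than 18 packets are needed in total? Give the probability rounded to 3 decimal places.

0.776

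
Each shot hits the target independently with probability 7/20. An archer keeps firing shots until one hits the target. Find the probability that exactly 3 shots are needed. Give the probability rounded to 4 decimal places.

Geometric (trials to first success), p = 0.35.
P(Y = 3) = (1−p)^2 · p = 0.4225 · 0.35 = 0.147875

0.1479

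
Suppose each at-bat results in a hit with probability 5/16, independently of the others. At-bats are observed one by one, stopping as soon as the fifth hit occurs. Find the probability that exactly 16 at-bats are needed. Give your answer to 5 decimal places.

Y = trial on which the fifth success occurs; negative binomial, r=5, p=0.3125.
P(Y=16) = C(15,4) · p^5 · (1−p)^11
= 1365 · 0.0029802 · 0.016218 = 0.0659755

0.06598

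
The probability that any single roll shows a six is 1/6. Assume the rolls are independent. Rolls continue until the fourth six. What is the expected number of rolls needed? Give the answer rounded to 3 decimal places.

24.000

Y = total rolls until the fourth success; negative binomial with r=4, p=0.166667.
E[Y] = r / p = 4 / 0.166667 = 24.00000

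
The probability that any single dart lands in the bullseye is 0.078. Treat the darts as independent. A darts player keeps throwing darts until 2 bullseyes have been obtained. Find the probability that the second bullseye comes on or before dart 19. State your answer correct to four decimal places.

0.4427

Finishing within 19 darts ⇔ at least 2 successes in the first 19. With X ~ Binomial(19, 0.078), P(Y ≤ 19) = 1 − P(X ≤ 1).
  k=0: C(19,0)·0.078^0·0.922^19 = 0.213741
  k=1: C(19,1)·0.078^1·0.922^18 = 0.343562
1 − 0.557303 = 0.442697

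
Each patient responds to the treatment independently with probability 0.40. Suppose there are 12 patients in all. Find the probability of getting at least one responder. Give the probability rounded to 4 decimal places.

0.9978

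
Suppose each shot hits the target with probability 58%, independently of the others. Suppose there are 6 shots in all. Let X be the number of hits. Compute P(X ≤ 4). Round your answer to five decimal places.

X ~ Binomial(6, 0.58); P(X ≤ 4) = Σ C(6,k) p^k (1−p)^(6−k) over k:
  k=0: C(6,0)·0.58^0·0.42^6 = 0.0054890
  k=1: C(6,1)·0.58^1·0.42^5 = 0.0454805
  k=2: C(6,2)·0.58^2·0.42^4 = 0.1570162
  k=3: C(6,3)·0.58^3·0.42^3 = 0.2891092
  k=4: C(6,4)·0.58^4·0.42^2 = 0.2994345
Total = 0.7965294

0.79653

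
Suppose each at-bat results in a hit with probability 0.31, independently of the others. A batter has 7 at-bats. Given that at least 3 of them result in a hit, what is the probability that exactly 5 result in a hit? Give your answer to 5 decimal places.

0.07618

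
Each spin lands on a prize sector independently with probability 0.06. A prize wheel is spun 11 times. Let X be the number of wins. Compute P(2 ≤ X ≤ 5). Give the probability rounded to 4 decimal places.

X ~ Binomial(11, 0.06); P(2 ≤ X ≤ 5) = Σ C(11,k) p^k (1−p)^(11−k) over k:
  k=2: C(11,2)·0.06^2·0.94^9 = 0.113453
  k=3: C(11,3)·0.06^3·0.94^8 = 0.021725
  k=4: C(11,4)·0.06^4·0.94^7 = 0.002773
  k=5: C(11,5)·0.06^5·0.94^6 = 0.000248
Total = 0.138199

0.1382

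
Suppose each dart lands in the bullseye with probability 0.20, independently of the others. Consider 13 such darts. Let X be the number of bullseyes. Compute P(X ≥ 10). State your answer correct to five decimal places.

X ~ Binomial(13, 0.20); P(X ≥ 10) = Σ C(13,k) p^k (1−p)^(13−k) over k:
  k=10: C(13,10)·0.20^10·0.80^3 = 0.0000150
  k=11: C(13,11)·0.20^11·0.80^2 = 0.0000010
  k=12: C(13,12)·0.20^12·0.80^1 = 0.0000000
  k=13: C(13,13)·0.20^13·0.80^0 = 0.0000000
Total = 0.0000161

0.00002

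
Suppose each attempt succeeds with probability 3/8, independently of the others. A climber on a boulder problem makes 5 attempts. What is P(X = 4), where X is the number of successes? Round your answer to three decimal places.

0.062

X ~ Binomial(n=5, p=0.375).
P(X=4) = C(5,4) · p^4 · (1−p)^1
= 5 · 0.019775 · 0.625 = 0.06180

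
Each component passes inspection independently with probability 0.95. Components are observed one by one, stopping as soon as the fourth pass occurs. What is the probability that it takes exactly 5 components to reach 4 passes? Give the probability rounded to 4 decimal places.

Y = trial on which the fourth success occurs; negative binomial, r=4, p=0.95.
P(Y=5) = C(4,3) · p^4 · (1−p)^1
= 4 · 0.81451 · 0.05 = 0.162901

0.1629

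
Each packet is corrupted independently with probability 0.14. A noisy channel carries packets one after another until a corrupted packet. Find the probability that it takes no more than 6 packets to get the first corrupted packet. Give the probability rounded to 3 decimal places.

Y = number of packets to the first success; geometric, p = 0.14.
P(Y ≤ 6) = 1 − (1−p)^6 = 1 − 0.40457 = 0.59543

0.595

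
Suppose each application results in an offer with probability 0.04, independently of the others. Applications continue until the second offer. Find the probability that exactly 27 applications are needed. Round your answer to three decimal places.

Y = trial on which the second success occurs; negative binomial, r=2, p=0.04.
P(Y=27) = C(26,1) · p^2 · (1−p)^25
= 26 · 0.0016 · 0.3604 = 0.01499

0.015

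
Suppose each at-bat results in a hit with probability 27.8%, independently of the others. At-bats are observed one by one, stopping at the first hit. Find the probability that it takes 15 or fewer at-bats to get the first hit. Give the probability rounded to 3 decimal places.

Y = number of at-bats to the first success; geometric, p = 0.278.
P(Y ≤ 15) = 1 − (1−p)^15 = 1 − 0.00755 = 0.99245

0.992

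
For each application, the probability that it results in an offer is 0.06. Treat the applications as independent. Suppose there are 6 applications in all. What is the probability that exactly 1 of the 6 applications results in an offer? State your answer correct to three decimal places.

X ~ Binomial(n=6, p=0.06).
P(X=1) = C(6,1) · p^1 · (1−p)^5
= 6 · 0.06 · 0.7339 = 0.26421

0.264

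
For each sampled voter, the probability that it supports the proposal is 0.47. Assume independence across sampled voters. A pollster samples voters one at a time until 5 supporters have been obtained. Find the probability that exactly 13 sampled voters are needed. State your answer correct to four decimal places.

0.0707

Y = trial on which the fifth success occurs; negative binomial, r=5, p=0.47.
P(Y=13) = C(12,4) · p^5 · (1−p)^8
= 495 · 0.022935 · 0.006226 = 0.070681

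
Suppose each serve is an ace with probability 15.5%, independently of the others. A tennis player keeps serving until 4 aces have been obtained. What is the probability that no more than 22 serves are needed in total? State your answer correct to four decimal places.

0.4512

Finishing within 22 serves ⇔ at least 4 successes in the first 22. With X ~ Binomial(22, 0.155), P(Y ≤ 22) = 1 − P(X ≤ 3).
  k=0: C(22,0)·0.155^0·0.845^22 = 0.024595
  k=1: C(22,1)·0.155^1·0.845^21 = 0.099253
  k=2: C(22,2)·0.155^2·0.845^20 = 0.191166
  k=3: C(22,3)·0.155^3·0.845^19 = 0.233772
1 − 0.548786 = 0.451214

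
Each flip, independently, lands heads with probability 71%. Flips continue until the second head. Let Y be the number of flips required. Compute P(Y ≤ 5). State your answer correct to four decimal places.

0.9728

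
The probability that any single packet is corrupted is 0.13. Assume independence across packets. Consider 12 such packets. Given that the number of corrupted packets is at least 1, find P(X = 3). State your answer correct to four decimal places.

0.1700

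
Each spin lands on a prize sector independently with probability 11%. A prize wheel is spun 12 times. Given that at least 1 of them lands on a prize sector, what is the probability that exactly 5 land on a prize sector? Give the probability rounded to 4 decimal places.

X ~ Binomial(12, 0.11). Want P(X=5 | X≥1) = P(X=5) / P(X≥1).
P(X=5) = C(12,5)·0.11^5·0.89^7 = 0.005642
P(X≥1) = 1 − 0.246990 = 0.753010
Ratio = 0.005642 / 0.753010 = 0.007492

0.0075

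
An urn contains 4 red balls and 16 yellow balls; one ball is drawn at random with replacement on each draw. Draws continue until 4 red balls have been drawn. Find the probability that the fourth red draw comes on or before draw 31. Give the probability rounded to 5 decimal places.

0.89300

Finishing within 31 draws ⇔ at least 4 successes in the first 31. With X ~ Binomial(31, 0.20), P(Y ≤ 31) = 1 − P(X ≤ 3).
  k=0: C(31,0)·0.20^0·0.80^31 = 0.0009904
  k=1: C(31,1)·0.20^1·0.80^30 = 0.0076752
  k=2: C(31,2)·0.20^2·0.80^29 = 0.0287821
  k=3: C(31,3)·0.20^3·0.80^28 = 0.0695568
1 − 0.1070044 = 0.8929956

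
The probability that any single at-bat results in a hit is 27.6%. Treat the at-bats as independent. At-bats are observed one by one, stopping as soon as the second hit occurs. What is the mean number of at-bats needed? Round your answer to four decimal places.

Y = total at-bats until the second success; negative binomial with r=2, p=0.276.
E[Y] = r / p = 2 / 0.276 = 7.246377

7.2464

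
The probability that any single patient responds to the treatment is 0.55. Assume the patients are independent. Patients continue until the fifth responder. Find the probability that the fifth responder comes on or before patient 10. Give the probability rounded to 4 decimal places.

0.7384

Finishing within 10 patients ⇔ at least 5 successes in the first 10. With X ~ Binomial(10, 0.55), P(Y ≤ 10) = 1 − P(X ≤ 4).
  k=0: C(10,0)·0.55^0·0.45^10 = 0.000341
  k=1: C(10,1)·0.55^1·0.45^9 = 0.004162
  k=2: C(10,2)·0.55^2·0.45^8 = 0.022890
  k=3: C(10,3)·0.55^3·0.45^7 = 0.074603
  k=4: C(10,4)·0.55^4·0.45^6 = 0.159568
1 − 0.261563 = 0.738437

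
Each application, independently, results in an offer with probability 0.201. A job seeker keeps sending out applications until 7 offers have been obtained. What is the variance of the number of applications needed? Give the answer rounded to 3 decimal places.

Y = total applications until the seventh success; negative binomial with r=7, p=0.201.
Var(Y) = r(1−p)/p² = 7·0.799 / 0.201² = 138.43717

138.437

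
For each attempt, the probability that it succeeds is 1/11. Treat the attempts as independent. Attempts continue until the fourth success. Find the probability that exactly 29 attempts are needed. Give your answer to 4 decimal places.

Y = trial on which the fourth success occurs; negative binomial, r=4, p=0.090909.
P(Y=29) = C(28,3) · p^4 · (1−p)^25
= 3276 · 6.8301e-05 · 0.092296 = 0.020652

0.0207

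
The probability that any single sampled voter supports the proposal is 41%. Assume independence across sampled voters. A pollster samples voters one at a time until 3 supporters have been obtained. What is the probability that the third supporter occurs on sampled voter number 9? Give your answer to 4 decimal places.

Y = trial on which the third success occurs; negative binomial, r=3, p=0.41.
P(Y=9) = C(8,2) · p^3 · (1−p)^6
= 28 · 0.068921 · 0.042181 = 0.081399

0.0814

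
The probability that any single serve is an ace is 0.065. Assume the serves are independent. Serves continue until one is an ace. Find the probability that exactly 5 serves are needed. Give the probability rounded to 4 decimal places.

0.0497

Geometric (trials to first success), p = 0.065.
P(Y = 5) = (1−p)^4 · p = 0.76427 · 0.065 = 0.049678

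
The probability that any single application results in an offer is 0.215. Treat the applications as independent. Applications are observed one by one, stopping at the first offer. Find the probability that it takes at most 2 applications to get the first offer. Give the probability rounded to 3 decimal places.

0.384

Y = number of applications to the first success; geometric, p = 0.215.
P(Y ≤ 2) = 1 − (1−p)^2 = 1 − 0.61623 = 0.38377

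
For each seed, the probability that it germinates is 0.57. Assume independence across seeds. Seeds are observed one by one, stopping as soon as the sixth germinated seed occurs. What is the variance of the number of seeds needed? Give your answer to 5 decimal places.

7.94090

Y = total seeds until the sixth success; negative binomial with r=6, p=0.57.
Var(Y) = r(1−p)/p² = 6·0.43 / 0.57² = 7.9409049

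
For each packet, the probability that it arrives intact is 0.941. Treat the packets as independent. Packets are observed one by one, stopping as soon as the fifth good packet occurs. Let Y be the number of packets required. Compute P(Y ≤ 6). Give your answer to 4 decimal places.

0.9555

Finishing within 6 packets ⇔ at least 5 successes in the first 6. With X ~ Binomial(6, 0.941), P(Y ≤ 6) = 1 − P(X ≤ 4).
  k=0: C(6,0)·0.941^0·0.059^6 = 0.000000
  k=1: C(6,1)·0.941^1·0.059^5 = 0.000004
  k=2: C(6,2)·0.941^2·0.059^4 = 0.000161
  k=3: C(6,3)·0.941^3·0.059^3 = 0.003423
  k=4: C(6,4)·0.941^4·0.059^2 = 0.040941
1 − 0.044528 = 0.955472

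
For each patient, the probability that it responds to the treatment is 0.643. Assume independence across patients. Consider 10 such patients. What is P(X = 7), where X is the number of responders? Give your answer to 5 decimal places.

X ~ Binomial(n=10, p=0.643).
P(X=7) = C(10,7) · p^7 · (1−p)^3
= 120 · 0.045444 · 0.045499 = 0.2481205

0.24812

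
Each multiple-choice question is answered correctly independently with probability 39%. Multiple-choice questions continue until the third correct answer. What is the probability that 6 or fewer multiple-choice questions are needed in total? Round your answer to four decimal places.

0.4350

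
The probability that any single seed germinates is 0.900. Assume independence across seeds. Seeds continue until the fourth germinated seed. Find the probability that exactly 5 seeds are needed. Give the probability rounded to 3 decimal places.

Y = trial on which the fourth success occurs; negative binomial, r=4, p=0.90.
P(Y=5) = C(4,3) · p^4 · (1−p)^1
= 4 · 0.6561 · 0.1 = 0.26244

0.262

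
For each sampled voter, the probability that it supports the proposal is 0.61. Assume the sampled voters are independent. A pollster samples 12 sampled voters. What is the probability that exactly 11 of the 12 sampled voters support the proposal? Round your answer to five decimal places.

0.02036

X ~ Binomial(n=12, p=0.61).
P(X=11) = C(12,11) · p^11 · (1−p)^1
= 12 · 0.0043514 · 0.39 = 0.0203645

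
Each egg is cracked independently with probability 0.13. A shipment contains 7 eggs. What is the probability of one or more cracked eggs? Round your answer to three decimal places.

0.623

P(at least one) = 1 − P(none) = 1 − (1 − 0.13)^7
= 1 − 0.37725 = 0.62275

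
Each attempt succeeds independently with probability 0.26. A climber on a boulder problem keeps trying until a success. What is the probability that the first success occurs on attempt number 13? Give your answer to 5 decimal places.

0.00701

Geometric (trials to first success), p = 0.26.
P(Y = 13) = (1−p)^12 · p = 0.026964 · 0.26 = 0.0070106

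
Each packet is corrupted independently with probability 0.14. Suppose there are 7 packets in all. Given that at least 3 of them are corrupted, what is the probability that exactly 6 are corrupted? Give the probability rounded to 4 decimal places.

X ~ Binomial(7, 0.14). Want P(X=6 | X≥3) = P(X=6) / P(X≥3).
P(X=6) = C(7,6)·0.14^6·0.86^1 = 0.000045
P(X≥3) = 1 − 0.347928 − 0.396476 − 0.193628 = 0.061969
Ratio = 0.000045 / 0.061969 = 0.000731

0.0007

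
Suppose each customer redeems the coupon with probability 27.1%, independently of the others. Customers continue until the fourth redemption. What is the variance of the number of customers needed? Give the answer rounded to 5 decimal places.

39.70534

Y = total customers until the fourth success; negative binomial with r=4, p=0.271.
Var(Y) = r(1−p)/p² = 4·0.729 / 0.271² = 39.7053417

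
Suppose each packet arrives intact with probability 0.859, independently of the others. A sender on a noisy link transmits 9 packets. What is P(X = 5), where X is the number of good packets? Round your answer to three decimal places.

0.023

X ~ Binomial(n=9, p=0.859).
P(X=5) = C(9,5) · p^5 · (1−p)^4
= 126 · 0.4677 · 0.00039525 = 0.02329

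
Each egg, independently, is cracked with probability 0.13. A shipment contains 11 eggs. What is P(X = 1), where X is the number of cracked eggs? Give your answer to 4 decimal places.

0.3552

X ~ Binomial(n=11, p=0.13).
P(X=1) = C(11,1) · p^1 · (1−p)^10
= 11 · 0.13 · 0.24842 = 0.355245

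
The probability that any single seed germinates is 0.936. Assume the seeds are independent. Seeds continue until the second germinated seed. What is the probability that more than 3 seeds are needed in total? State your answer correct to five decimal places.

Needing more than 3 seeds ⇔ fewer than 2 successes in the first 3. With X ~ Binomial(3, 0.936), P(Y > 3) = P(X ≤ 1).
  k=0: C(3,0)·0.936^0·0.064^3 = 0.0002621
  k=1: C(3,1)·0.936^1·0.064^2 = 0.0115016
P(X ≤ 1) = 0.0117637

0.01176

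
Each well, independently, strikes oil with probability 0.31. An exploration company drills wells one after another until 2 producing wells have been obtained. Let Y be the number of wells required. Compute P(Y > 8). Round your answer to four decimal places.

0.2360

Needing more than 8 wells ⇔ fewer than 2 successes in the first 8. With X ~ Binomial(8, 0.31), P(Y > 8) = P(X ≤ 1).
  k=0: C(8,0)·0.31^0·0.69^8 = 0.051380
  k=1: C(8,1)·0.31^1·0.69^7 = 0.184670
P(X ≤ 1) = 0.236049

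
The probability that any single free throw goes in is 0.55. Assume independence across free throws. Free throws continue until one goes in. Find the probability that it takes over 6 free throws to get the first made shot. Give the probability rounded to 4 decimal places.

0.0083

Y = number of free throws to the first success; geometric, p = 0.55.
P(Y > 6) = P(first 6 all fail) = (1−p)^6 = 0.008304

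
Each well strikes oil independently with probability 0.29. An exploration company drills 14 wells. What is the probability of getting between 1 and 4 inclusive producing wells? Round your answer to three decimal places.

0.609

X ~ Binomial(14, 0.29); P(1 ≤ X ≤ 4) = Σ C(14,k) p^k (1−p)^(14−k) over k:
  k=1: C(14,1)·0.29^1·0.71^13 = 0.04730
  k=2: C(14,2)·0.29^2·0.71^12 = 0.12558
  k=3: C(14,3)·0.29^3·0.71^11 = 0.20518
  k=4: C(14,4)·0.29^4·0.71^10 = 0.23047
Total = 0.60854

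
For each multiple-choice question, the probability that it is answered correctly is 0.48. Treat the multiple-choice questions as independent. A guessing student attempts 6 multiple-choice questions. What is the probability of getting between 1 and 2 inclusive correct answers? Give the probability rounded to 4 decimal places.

X ~ Binomial(6, 0.48); P(1 ≤ X ≤ 2) = Σ C(6,k) p^k (1−p)^(6−k) over k:
  k=1: C(6,1)·0.48^1·0.52^5 = 0.109499
  k=2: C(6,2)·0.48^2·0.52^4 = 0.252689
Total = 0.362188

0.3622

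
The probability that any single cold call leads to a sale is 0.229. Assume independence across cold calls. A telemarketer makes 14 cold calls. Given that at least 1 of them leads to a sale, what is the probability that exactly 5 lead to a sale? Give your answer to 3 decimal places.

0.125

X ~ Binomial(14, 0.229). Want P(X=5 | X≥1) = P(X=5) / P(X≥1).
P(X=5) = C(14,5)·0.229^5·0.771^9 = 0.12138
P(X≥1) = 1 − 0.02623 = 0.97377
Ratio = 0.12138 / 0.97377 = 0.12464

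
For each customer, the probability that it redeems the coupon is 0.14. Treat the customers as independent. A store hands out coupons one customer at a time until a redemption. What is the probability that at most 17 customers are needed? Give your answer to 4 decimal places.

0.9230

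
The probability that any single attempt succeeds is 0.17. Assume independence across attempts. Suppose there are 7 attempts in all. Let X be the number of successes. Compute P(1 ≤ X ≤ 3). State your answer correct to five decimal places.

0.70973

X ~ Binomial(7, 0.17); P(1 ≤ X ≤ 3) = Σ C(7,k) p^k (1−p)^(7−k) over k:
  k=1: C(7,1)·0.17^1·0.83^6 = 0.3890590
  k=2: C(7,2)·0.17^2·0.83^5 = 0.2390604
  k=3: C(7,3)·0.17^3·0.83^4 = 0.0816070
Total = 0.7097264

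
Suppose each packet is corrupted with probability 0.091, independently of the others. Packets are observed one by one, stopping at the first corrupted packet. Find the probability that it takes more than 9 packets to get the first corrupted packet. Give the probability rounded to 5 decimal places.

0.42372

Y = number of packets to the first success; geometric, p = 0.091.
P(Y > 9) = P(first 9 all fail) = (1−p)^9 = 0.4237161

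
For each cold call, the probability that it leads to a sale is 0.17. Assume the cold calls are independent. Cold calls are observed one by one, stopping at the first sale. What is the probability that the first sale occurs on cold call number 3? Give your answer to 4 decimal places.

0.1171

Geometric (trials to first success), p = 0.17.
P(Y = 3) = (1−p)^2 · p = 0.6889 · 0.17 = 0.117113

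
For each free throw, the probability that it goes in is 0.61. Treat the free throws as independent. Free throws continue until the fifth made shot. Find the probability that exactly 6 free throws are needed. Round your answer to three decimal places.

Y = trial on which the fifth success occurs; negative binomial, r=5, p=0.61.
P(Y=6) = C(5,4) · p^5 · (1−p)^1
= 5 · 0.08446 · 0.39 = 0.16470

0.165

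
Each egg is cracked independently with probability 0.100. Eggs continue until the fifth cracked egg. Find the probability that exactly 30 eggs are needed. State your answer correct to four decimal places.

0.0171

Y = trial on which the fifth success occurs; negative binomial, r=5, p=0.10.
P(Y=30) = C(29,4) · p^5 · (1−p)^25
= 23751 · 1e-05 · 0.07179 = 0.017051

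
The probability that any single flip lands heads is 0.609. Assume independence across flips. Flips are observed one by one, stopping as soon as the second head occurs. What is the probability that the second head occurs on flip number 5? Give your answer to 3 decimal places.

0.089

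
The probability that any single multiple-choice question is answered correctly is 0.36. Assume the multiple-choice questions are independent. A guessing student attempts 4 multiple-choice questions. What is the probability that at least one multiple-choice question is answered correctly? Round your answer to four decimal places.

0.8322

P(at least one) = 1 − P(none) = 1 − (1 − 0.36)^4
= 1 − 0.167772 = 0.832228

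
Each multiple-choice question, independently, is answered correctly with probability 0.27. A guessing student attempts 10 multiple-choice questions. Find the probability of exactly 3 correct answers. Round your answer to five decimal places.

X ~ Binomial(n=10, p=0.27).
P(X=3) = C(10,3) · p^3 · (1−p)^7
= 120 · 0.019683 · 0.11047 = 0.2609351

0.26094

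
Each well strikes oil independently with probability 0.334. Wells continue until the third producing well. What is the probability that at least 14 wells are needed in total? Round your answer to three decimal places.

0.138

Needing more than 13 wells ⇔ fewer than 3 successes in the first 13. With X ~ Binomial(13, 0.334), P(Y > 13) = P(X ≤ 2).
  k=0: C(13,0)·0.334^0·0.666^13 = 0.00507
  k=1: C(13,1)·0.334^1·0.666^12 = 0.03307
  k=2: C(13,2)·0.334^2·0.666^11 = 0.09950
P(X ≤ 2) = 0.13763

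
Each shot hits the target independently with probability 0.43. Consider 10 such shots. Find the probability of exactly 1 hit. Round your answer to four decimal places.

0.0273

X ~ Binomial(n=10, p=0.43).
P(X=1) = C(10,1) · p^1 · (1−p)^9
= 10 · 0.43 · 0.0063515 = 0.027311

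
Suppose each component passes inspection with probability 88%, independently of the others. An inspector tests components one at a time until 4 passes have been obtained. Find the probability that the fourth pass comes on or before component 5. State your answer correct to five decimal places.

Finishing within 5 components ⇔ at least 4 successes in the first 5. With X ~ Binomial(5, 0.88), P(Y ≤ 5) = 1 − P(X ≤ 3).
  k=0: C(5,0)·0.88^0·0.12^5 = 0.0000249
  k=1: C(5,1)·0.88^1·0.12^4 = 0.0009124
  k=2: C(5,2)·0.88^2·0.12^3 = 0.0133816
  k=3: C(5,3)·0.88^3·0.12^2 = 0.0981320
1 − 0.1124509 = 0.8875491

0.88755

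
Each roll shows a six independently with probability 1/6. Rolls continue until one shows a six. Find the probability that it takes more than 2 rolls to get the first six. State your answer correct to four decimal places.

Y = number of rolls to the first success; geometric, p = 0.166667.
P(Y > 2) = P(first 2 all fail) = (1−p)^2 = 0.694444

0.6944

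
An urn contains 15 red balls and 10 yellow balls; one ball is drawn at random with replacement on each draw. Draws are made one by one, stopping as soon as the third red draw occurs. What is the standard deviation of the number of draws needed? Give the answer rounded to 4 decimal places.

Y = total draws until the third success; negative binomial with r=3, p=0.60.
SD(Y) = √[r(1−p)/p²] = √(3.333333) = 1.825742

1.8257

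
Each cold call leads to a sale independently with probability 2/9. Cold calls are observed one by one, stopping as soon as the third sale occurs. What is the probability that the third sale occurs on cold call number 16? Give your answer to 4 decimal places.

0.0439

Y = trial on which the third success occurs; negative binomial, r=3, p=0.222222.
P(Y=16) = C(15,2) · p^3 · (1−p)^13
= 105 · 0.010974 · 0.038117 = 0.043921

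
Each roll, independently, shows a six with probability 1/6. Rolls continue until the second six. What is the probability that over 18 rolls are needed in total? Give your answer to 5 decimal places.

0.17278

Needing more than 18 rolls ⇔ fewer than 2 successes in the first 18. With X ~ Binomial(18, 0.166667), P(Y > 18) = P(X ≤ 1).
  k=0: C(18,0)·0.166667^0·0.833333^18 = 0.0375610
  k=1: C(18,1)·0.166667^1·0.833333^17 = 0.1352197
P(X ≤ 1) = 0.1727808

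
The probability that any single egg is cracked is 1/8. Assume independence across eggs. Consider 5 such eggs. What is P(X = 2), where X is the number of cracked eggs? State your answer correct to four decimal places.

0.1047

X ~ Binomial(n=5, p=0.125).
P(X=2) = C(5,2) · p^2 · (1−p)^3
= 10 · 0.015625 · 0.66992 = 0.104675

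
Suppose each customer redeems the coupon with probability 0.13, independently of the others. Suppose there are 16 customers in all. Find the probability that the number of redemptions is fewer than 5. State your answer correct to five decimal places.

0.95290

X ~ Binomial(16, 0.13); P(X ≤ 4) = Σ C(16,k) p^k (1−p)^(16−k) over k:
  k=0: C(16,0)·0.13^0·0.87^16 = 0.1077229
  k=1: C(16,1)·0.13^1·0.87^15 = 0.2575444
  k=2: C(16,2)·0.13^2·0.87^14 = 0.2886274
  k=3: C(16,3)·0.13^3·0.87^13 = 0.2012651
  k=4: C(16,4)·0.13^4·0.87^12 = 0.0977408
Total = 0.9529005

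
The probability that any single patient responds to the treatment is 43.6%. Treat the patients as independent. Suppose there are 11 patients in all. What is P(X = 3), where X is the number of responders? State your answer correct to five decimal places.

X ~ Binomial(n=11, p=0.436).
P(X=3) = C(11,3) · p^3 · (1−p)^8
= 165 · 0.082882 · 0.010238 = 0.1400155

0.14002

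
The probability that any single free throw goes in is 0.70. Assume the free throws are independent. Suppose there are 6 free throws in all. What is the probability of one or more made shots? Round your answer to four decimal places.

P(at least one) = 1 − P(none) = 1 − (1 − 0.70)^6
= 1 − 0.000729 = 0.999271

0.9993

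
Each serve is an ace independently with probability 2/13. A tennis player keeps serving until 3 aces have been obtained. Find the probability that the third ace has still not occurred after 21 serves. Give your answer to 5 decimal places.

Needing more than 21 serves ⇔ fewer than 3 successes in the first 21. With X ~ Binomial(21, 0.153846), P(Y > 21) = P(X ≤ 2).
  k=0: C(21,0)·0.153846^0·0.846154^21 = 0.0299527
  k=1: C(21,1)·0.153846^1·0.846154^20 = 0.1143649
  k=2: C(21,2)·0.153846^2·0.846154^19 = 0.2079361
P(X ≤ 2) = 0.3522537

0.35225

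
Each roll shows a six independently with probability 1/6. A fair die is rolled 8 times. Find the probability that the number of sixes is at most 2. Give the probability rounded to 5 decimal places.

0.86515

X ~ Binomial(8, 0.166667); P(X ≤ 2) = Σ C(8,k) p^k (1−p)^(8−k) over k:
  k=0: C(8,0)·0.166667^0·0.833333^8 = 0.2325680
  k=1: C(8,1)·0.166667^1·0.833333^7 = 0.3721089
  k=2: C(8,2)·0.166667^2·0.833333^6 = 0.2604762
Total = 0.8651531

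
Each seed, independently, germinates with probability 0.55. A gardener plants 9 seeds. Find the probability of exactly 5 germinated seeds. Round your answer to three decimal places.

X ~ Binomial(n=9, p=0.55).
P(X=5) = C(9,5) · p^5 · (1−p)^4
= 126 · 0.050328 · 0.041006 = 0.26004

0.260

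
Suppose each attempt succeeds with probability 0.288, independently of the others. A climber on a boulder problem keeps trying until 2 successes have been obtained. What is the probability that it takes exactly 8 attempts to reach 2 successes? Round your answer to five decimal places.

Y = trial on which the second success occurs; negative binomial, r=2, p=0.288.
P(Y=8) = C(7,1) · p^2 · (1−p)^6
= 7 · 0.082944 · 0.13028 = 0.0756420

0.07564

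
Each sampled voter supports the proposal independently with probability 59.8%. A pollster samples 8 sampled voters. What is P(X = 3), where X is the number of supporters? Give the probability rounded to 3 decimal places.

0.126

X ~ Binomial(n=8, p=0.598).
P(X=3) = C(8,3) · p^3 · (1−p)^5
= 56 · 0.21385 · 0.010499 = 0.12573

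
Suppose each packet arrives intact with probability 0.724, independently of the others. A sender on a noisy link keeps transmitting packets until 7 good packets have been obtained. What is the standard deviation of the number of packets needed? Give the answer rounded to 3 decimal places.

1.920

Y = total packets until the seventh success; negative binomial with r=7, p=0.724.
SD(Y) = √[r(1−p)/p²] = √(3.68578) = 1.91984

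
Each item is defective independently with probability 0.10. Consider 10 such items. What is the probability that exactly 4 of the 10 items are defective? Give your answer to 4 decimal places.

0.0112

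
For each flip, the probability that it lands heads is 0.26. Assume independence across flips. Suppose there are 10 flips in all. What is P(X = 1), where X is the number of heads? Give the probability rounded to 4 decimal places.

X ~ Binomial(n=10, p=0.26).
P(X=1) = C(10,1) · p^1 · (1−p)^9
= 10 · 0.26 · 0.06654 = 0.173005

0.1730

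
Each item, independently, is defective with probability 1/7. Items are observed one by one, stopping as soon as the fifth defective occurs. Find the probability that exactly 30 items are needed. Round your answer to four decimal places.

0.0300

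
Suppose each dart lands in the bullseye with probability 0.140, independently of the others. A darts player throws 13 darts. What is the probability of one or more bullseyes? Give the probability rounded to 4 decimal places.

0.8592

P(at least one) = 1 − P(none) = 1 − (1 − 0.14)^13
= 1 − 0.140760 = 0.859240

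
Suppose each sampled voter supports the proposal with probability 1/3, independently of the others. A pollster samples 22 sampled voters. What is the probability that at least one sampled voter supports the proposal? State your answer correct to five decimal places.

P(at least one) = 1 − P(none) = 1 − (1 − 0.333333)^22
= 1 − 0.0001337 = 0.9998663

0.99987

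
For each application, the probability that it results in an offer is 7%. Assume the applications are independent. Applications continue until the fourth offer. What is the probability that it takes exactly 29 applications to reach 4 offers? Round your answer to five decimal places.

0.01282

Y = trial on which the fourth success occurs; negative binomial, r=4, p=0.07.
P(Y=29) = C(28,3) · p^4 · (1−p)^25
= 3276 · 2.401e-05 · 0.16296 = 0.0128177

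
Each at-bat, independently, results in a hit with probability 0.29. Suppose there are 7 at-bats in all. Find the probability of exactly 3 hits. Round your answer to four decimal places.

0.2169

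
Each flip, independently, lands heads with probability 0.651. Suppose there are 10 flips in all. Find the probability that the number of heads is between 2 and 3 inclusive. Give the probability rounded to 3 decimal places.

X ~ Binomial(10, 0.651); P(2 ≤ X ≤ 3) = Σ C(10,k) p^k (1−p)^(10−k) over k:
  k=2: C(10,2)·0.651^2·0.349^8 = 0.00420
  k=3: C(10,3)·0.651^3·0.349^7 = 0.02088
Total = 0.02508

0.025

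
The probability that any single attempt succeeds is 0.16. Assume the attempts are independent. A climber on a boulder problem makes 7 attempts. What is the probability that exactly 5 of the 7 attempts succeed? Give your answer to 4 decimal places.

X ~ Binomial(n=7, p=0.16).
P(X=5) = C(7,5) · p^5 · (1−p)^2
= 21 · 0.00010486 · 0.7056 = 0.001554

0.0016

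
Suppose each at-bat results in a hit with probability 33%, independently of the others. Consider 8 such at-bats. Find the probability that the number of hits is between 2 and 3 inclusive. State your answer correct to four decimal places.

0.5475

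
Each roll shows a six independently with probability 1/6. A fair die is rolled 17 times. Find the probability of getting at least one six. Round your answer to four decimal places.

0.9549

P(at least one) = 1 − P(none) = 1 − (1 − 0.166667)^17
= 1 − 0.045073 = 0.954927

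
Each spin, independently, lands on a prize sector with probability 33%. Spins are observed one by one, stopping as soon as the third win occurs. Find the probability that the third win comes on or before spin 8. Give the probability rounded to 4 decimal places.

Finishing within 8 spins ⇔ at least 3 successes in the first 8. With X ~ Binomial(8, 0.33), P(Y ≤ 8) = 1 − P(X ≤ 2).
  k=0: C(8,0)·0.33^0·0.67^8 = 0.040607
  k=1: C(8,1)·0.33^1·0.67^7 = 0.160003
  k=2: C(8,2)·0.33^2·0.67^6 = 0.275826
1 − 0.476435 = 0.523565

0.5236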